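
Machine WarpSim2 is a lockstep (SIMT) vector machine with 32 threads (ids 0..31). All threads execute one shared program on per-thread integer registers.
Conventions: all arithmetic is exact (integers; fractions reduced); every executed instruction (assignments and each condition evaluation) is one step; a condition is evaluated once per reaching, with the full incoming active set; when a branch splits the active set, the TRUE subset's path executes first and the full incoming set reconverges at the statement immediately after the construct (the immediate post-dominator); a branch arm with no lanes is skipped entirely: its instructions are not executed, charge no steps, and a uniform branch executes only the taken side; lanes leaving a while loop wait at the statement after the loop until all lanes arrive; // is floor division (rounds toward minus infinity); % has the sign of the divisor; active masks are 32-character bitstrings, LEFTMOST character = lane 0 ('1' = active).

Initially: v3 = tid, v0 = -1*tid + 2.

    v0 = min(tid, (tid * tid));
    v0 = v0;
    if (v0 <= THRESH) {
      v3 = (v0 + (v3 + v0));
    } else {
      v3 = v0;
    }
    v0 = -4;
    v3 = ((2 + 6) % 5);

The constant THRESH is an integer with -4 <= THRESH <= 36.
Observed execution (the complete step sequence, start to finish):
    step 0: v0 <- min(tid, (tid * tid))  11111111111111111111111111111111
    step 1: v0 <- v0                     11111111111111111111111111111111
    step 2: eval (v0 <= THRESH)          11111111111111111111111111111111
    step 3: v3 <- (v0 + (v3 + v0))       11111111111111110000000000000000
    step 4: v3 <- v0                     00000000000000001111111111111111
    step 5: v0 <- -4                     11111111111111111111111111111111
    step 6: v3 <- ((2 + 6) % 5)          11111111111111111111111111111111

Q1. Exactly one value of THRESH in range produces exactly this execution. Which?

Answer: THRESH = 15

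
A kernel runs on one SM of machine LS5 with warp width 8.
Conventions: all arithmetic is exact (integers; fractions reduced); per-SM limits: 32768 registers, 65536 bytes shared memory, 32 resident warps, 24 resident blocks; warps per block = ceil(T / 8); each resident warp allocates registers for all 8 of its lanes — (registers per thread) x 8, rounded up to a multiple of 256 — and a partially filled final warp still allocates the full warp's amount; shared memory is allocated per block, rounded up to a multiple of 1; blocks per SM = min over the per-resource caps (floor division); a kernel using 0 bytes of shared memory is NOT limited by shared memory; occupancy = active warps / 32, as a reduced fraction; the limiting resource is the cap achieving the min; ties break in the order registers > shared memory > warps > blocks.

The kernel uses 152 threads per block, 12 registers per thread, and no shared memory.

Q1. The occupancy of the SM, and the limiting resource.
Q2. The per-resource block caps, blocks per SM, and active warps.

Answer: occupancy 19/32, limited by warps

registers: 6 blocks
shared memory: no limit (kernel uses none)
warps: 1 block
blocks: 24 blocks

Answer: 1 block, 19 active warps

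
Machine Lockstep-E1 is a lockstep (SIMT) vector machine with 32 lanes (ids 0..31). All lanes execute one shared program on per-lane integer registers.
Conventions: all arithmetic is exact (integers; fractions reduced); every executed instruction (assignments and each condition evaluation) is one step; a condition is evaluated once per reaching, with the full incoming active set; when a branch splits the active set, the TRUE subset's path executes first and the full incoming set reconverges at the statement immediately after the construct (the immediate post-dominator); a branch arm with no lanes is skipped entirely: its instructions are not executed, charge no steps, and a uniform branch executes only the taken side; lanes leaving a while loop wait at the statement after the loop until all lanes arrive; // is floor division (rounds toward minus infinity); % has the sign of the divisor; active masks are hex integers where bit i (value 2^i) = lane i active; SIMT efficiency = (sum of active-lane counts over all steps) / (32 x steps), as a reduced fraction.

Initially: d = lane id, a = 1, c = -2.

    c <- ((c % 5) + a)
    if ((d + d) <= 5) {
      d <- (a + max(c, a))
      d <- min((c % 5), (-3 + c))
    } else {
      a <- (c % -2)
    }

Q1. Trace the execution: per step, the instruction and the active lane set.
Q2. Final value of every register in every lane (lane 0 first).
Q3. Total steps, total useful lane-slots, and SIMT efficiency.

step 0: c <- ((c % 5) + a)           0xffffffff
step 1: eval ((d + d) <= 5)          0xffffffff
step 2: d <- (a + max(c, a))         0x00000007
step 3: d <- min((c % 5), (-3 + c))  0x00000007
step 4: a <- (c % -2)                0xfffffff8

Answer: 5 steps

d: 1,1,1,3,4,5,6,7,8,9,10,11,12,13,14,15,16,17,18,19,20,21,22,23,24,25,26,27,28,29,30,31
a: 1,1,1,0,0,0,0,0,0,0,0,0,0,0,0,0,0,0,0,0,0,0,0,0,0,0,0,0,0,0,0,0
c: 4,4,4,4,4,4,4,4,4,4,4,4,4,4,4,4,4,4,4,4,4,4,4,4,4,4,4,4,4,4,4,4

steps = 5; useful = 99; efficiency = 99/160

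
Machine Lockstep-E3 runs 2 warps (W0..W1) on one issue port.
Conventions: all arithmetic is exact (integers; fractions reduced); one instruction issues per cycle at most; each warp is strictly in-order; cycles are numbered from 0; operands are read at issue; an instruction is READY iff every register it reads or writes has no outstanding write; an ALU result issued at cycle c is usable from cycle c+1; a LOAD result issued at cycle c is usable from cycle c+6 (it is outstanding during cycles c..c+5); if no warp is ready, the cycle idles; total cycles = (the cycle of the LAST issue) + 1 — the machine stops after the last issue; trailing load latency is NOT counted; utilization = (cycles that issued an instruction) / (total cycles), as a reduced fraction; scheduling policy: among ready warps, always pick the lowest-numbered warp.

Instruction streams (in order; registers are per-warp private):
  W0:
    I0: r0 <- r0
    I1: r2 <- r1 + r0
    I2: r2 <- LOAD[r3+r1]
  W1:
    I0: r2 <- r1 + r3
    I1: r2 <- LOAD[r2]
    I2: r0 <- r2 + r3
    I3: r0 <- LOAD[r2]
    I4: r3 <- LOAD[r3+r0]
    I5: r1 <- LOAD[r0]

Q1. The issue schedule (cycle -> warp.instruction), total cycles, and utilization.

cycle 0: W0.I0
cycle 1: W0.I1
cycle 2: W0.I2
cycle 3: W1.I0
cycle 4: W1.I1
cycle 5: idle
cycle 6: idle
cycle 7: idle
cycle 8: idle
cycle 9: idle
cycle 10: W1.I2
cycle 11: W1.I3
cycle 12: idle
cycle 13: idle
cycle 14: idle
cycle 15: idle
cycle 16: idle
cycle 17: W1.I4
cycle 18: W1.I5

Answer: 19 cycles, utilization 9/19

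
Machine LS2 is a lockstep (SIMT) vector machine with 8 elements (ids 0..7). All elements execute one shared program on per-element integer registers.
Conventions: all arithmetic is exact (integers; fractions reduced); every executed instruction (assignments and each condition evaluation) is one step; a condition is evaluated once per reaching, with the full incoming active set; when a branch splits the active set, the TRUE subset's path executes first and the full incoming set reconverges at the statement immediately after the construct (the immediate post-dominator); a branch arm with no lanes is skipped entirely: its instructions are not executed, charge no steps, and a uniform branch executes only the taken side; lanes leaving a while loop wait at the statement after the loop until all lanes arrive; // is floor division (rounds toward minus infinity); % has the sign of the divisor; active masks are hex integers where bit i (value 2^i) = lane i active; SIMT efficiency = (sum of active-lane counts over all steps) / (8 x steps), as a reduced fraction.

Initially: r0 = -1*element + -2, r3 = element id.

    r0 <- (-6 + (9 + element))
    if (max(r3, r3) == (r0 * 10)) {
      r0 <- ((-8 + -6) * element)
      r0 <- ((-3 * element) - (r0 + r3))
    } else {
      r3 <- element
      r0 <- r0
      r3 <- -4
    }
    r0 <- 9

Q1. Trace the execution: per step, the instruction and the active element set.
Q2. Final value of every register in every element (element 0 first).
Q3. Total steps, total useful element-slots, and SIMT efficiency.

step 0: r0 <- (-6 + (9 + element))   0xff
step 1: eval (max(r3, r3) == (r0 * 10)) 0xff
step 2: r3 <- element                0xff
step 3: r0 <- r0                     0xff
step 4: r3 <- -4                     0xff
step 5: r0 <- 9                      0xff

Answer: 6 steps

r0: 9,9,9,9,9,9,9,9
r3: -4,-4,-4,-4,-4,-4,-4,-4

steps = 6; useful = 48; efficiency = 48/48 = 1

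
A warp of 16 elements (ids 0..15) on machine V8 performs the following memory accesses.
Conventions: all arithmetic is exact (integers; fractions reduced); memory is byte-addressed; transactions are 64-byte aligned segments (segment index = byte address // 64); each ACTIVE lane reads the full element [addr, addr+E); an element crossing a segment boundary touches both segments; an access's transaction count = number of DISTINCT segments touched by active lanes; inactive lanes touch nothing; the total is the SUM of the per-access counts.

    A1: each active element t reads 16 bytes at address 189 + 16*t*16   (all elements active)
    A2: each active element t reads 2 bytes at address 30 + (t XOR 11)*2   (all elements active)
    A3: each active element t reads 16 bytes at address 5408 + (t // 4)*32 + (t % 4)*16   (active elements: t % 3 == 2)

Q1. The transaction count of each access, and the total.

A1: 32 transactions
A2: 1 transaction
A3: 2 transactions

Answer: 32,1,2; total 35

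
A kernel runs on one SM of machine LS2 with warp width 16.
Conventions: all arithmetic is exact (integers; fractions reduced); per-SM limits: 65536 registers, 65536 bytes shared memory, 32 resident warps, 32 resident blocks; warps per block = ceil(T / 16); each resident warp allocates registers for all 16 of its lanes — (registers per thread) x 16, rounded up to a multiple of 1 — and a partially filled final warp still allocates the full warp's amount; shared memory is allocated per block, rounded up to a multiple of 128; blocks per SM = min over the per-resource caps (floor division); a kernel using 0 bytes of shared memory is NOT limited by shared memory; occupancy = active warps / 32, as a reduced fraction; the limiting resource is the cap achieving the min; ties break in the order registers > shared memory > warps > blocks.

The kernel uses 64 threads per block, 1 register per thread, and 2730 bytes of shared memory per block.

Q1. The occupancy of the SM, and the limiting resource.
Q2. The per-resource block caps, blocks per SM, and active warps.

Answer: occupancy 1, limited by warps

registers: 1024 blocks
shared memory: 23 blocks
warps: 8 blocks
blocks: 32 blocks

Answer: 8 blocks, 32 active warps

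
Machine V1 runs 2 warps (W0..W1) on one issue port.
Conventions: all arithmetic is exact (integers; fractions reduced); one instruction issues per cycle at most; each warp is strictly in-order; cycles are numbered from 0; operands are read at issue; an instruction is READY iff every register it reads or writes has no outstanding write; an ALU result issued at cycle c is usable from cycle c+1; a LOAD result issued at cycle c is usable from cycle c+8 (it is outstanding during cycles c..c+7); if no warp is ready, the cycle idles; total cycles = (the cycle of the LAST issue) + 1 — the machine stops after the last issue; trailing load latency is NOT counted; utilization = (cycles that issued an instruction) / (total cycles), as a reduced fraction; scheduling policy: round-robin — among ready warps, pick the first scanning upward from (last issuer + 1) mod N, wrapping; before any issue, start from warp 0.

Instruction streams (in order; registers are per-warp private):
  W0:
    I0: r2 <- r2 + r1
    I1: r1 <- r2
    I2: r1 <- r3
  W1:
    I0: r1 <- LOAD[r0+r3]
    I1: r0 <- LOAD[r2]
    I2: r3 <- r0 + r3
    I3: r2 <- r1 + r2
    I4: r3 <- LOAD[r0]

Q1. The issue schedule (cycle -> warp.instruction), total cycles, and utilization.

cycle 0: W0.I0
cycle 1: W1.I0
cycle 2: W0.I1
cycle 3: W1.I1
cycle 4: W0.I2
cycle 5: idle
cycle 6: idle
cycle 7: idle
cycle 8: idle
cycle 9: idle
cycle 10: idle
cycle 11: W1.I2
cycle 12: W1.I3
cycle 13: W1.I4

Answer: 14 cycles, utilization 4/7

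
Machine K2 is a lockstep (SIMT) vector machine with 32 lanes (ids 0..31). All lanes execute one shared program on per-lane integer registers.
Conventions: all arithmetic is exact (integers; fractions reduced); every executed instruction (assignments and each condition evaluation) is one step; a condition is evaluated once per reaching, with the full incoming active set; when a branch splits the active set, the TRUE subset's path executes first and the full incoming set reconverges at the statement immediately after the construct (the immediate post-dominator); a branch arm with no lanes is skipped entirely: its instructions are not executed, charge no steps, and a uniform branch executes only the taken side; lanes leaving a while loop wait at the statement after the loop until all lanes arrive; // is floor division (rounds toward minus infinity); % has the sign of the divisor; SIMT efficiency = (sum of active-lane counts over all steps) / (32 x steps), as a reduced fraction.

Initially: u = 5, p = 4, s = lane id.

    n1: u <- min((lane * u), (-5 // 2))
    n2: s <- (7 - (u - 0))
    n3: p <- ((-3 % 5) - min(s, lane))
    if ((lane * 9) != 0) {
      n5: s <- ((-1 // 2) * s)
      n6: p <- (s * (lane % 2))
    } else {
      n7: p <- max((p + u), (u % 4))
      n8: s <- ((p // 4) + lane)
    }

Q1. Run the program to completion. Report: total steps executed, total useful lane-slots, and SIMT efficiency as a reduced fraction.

Answer: 8 steps, 192 useful, 3/4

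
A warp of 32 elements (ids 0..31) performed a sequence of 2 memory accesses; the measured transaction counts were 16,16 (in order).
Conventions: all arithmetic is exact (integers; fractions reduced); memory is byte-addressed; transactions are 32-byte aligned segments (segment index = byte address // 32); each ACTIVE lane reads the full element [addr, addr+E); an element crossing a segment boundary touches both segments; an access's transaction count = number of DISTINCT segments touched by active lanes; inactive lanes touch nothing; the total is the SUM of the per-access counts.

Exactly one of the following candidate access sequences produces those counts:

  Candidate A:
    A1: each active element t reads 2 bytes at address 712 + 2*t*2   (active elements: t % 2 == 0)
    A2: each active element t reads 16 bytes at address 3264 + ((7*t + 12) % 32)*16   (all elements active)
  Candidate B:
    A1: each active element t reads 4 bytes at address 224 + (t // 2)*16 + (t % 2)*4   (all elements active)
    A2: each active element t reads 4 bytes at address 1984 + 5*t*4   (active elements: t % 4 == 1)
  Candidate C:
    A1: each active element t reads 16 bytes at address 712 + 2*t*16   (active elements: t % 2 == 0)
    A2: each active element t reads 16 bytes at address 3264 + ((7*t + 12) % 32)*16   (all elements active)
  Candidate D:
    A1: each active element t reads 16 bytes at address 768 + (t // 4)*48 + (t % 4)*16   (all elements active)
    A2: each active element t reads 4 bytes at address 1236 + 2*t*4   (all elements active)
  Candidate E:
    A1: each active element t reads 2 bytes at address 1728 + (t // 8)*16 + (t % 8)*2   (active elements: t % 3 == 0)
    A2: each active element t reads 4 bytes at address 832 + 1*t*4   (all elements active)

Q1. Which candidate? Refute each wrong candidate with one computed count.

A: A1 gives 5 transactions, not 16
B: A1 gives 8 transactions, not 16
D: A1 gives 13 transactions, not 16
E: A1 gives 2 transactions, not 16
C: all counts match (16,16)

Answer: C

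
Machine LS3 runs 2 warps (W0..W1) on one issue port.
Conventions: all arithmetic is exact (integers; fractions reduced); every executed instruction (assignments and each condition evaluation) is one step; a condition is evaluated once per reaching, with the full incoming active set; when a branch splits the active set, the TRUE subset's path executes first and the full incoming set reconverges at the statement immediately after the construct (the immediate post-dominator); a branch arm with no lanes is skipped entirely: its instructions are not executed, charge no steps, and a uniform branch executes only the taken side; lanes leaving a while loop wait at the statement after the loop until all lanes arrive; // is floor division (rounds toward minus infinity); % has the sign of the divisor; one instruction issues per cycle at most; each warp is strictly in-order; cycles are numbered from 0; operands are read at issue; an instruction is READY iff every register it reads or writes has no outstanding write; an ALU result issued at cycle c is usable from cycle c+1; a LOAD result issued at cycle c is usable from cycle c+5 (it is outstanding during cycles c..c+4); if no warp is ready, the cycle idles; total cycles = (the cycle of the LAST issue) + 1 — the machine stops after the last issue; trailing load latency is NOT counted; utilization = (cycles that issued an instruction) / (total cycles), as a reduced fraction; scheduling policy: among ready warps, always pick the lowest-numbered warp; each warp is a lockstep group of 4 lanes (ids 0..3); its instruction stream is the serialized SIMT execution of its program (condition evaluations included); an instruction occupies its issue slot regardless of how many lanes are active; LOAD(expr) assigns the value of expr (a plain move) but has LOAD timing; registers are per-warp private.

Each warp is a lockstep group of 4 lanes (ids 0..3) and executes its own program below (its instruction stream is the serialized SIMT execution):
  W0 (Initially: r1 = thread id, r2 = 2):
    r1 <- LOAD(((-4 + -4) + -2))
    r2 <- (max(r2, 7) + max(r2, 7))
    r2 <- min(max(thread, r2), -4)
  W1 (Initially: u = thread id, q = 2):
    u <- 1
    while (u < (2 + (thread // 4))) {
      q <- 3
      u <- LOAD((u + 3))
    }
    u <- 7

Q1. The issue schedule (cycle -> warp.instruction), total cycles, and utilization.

cycle 0: W0.I0
cycle 1: W0.I1
cycle 2: W0.I2
cycle 3: W1.I0
cycle 4: W1.I1
cycle 5: W1.I2
cycle 6: W1.I3
cycle 7: idle
cycle 8: idle
cycle 9: idle
cycle 10: idle
cycle 11: W1.I4
cycle 12: W1.I5

Answer: 13 cycles, utilization 9/13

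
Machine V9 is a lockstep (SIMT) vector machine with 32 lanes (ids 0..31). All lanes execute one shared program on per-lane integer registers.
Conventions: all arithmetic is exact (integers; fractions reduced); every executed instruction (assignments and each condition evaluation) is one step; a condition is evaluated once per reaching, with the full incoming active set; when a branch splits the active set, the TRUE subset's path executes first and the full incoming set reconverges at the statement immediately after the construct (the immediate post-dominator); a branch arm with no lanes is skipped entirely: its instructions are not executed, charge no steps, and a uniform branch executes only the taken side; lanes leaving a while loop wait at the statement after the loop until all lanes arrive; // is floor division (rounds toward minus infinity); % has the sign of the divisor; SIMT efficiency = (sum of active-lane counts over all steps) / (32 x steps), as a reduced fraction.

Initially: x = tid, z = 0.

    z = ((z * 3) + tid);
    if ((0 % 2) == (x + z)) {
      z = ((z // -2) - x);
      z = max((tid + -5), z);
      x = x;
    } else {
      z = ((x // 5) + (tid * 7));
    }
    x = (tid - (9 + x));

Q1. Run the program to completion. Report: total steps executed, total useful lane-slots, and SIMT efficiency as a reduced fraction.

Answer: 7 steps, 130 useful, 65/112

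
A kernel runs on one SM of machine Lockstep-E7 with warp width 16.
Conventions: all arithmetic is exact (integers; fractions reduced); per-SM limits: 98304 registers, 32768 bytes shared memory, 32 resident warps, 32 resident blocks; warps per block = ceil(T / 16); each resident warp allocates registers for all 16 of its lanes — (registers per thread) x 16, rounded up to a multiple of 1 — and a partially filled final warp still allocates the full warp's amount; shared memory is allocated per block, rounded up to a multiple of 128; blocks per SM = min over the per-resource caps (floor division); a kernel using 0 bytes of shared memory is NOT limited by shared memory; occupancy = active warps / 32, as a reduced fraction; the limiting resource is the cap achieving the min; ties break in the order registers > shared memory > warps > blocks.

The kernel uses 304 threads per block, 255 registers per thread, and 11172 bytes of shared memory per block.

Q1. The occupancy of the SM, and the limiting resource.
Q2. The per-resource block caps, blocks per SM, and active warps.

Answer: occupancy 19/32, limited by registers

registers: 1 block
shared memory: 2 blocks
warps: 1 block
blocks: 32 blocks

Answer: 1 block, 19 active warps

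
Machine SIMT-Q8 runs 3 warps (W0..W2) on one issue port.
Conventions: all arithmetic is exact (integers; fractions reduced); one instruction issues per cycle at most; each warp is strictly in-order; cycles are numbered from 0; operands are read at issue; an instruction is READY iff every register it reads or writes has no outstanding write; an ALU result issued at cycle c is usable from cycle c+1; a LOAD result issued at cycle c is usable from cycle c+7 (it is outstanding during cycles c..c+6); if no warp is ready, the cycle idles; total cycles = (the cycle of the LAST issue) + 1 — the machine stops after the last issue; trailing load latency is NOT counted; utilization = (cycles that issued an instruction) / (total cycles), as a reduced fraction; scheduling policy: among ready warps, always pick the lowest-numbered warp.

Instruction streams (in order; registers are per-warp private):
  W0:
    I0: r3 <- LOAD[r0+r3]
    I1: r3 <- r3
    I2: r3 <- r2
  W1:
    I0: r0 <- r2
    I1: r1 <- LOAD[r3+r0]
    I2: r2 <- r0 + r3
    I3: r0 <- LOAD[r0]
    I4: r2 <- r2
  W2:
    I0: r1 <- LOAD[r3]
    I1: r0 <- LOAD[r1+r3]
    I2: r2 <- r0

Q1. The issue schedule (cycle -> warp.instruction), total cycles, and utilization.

cycle 0: W0.I0
cycle 1: W1.I0
cycle 2: W1.I1
cycle 3: W1.I2
cycle 4: W1.I3
cycle 5: W1.I4
cycle 6: W2.I0
cycle 7: W0.I1
cycle 8: W0.I2
cycle 9: idle
cycle 10: idle
cycle 11: idle
cycle 12: idle
cycle 13: W2.I1
cycle 14: idle
cycle 15: idle
cycle 16: idle
cycle 17: idle
cycle 18: idle
cycle 19: idle
cycle 20: W2.I2

Answer: 21 cycles, utilization 11/21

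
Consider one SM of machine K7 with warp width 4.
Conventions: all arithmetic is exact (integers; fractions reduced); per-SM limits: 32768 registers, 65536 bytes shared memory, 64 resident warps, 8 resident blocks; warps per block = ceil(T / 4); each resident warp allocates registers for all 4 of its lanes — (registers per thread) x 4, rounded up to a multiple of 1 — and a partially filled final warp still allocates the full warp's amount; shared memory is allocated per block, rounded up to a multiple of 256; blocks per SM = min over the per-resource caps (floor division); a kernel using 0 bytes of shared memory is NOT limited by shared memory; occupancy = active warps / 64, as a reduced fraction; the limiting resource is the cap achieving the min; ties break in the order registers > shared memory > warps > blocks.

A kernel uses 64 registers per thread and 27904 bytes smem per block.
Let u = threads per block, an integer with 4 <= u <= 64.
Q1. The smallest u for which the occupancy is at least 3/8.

Answer: u = 45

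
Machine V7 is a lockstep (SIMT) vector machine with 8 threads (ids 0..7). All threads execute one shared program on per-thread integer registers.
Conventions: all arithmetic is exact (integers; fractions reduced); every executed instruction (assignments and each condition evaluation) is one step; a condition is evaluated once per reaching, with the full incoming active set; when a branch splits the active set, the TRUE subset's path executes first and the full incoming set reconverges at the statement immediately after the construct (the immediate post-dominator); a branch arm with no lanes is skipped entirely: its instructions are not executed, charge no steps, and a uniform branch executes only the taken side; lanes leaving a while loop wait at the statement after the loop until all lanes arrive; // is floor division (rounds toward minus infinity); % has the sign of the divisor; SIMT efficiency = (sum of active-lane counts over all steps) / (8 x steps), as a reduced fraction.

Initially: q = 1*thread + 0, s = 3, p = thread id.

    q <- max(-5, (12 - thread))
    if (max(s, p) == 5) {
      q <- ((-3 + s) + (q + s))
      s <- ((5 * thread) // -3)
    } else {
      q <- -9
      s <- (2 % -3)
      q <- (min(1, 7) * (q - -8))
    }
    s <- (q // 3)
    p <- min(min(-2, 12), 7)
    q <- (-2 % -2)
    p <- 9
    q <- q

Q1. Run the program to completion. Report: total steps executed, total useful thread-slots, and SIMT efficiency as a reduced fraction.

Answer: 12 steps, 79 useful, 79/96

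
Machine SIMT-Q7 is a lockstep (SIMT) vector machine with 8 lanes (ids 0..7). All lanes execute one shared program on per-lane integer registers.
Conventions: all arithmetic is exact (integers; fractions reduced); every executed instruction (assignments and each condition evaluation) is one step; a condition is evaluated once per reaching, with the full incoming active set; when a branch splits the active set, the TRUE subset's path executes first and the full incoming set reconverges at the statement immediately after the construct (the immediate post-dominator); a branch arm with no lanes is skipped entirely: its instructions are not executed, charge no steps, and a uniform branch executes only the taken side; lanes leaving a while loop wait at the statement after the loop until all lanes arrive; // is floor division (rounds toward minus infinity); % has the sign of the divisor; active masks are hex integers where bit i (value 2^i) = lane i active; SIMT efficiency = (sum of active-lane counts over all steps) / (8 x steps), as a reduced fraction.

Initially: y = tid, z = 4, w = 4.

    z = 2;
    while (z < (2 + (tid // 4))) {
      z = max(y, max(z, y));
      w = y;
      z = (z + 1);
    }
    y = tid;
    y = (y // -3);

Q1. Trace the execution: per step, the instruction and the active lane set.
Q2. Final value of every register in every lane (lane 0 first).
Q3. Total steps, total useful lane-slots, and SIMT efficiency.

step 0: z <- 2                       0xff
step 1: eval (z < (2 + (tid // 4)))  0xff
step 2: z <- max(y, max(z, y))       0xf0
step 3: w <- y                       0xf0
step 4: z <- (z + 1)                 0xf0
step 5: eval (z < (2 + (tid // 4)))  0xf0
step 6: y <- tid                     0xff
step 7: y <- (y // -3)               0xff

Answer: 8 steps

y: 0,-1,-1,-1,-2,-2,-2,-3
z: 2,2,2,2,5,6,7,8
w: 4,4,4,4,4,5,6,7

steps = 8; useful = 48; efficiency = 48/64 = 3/4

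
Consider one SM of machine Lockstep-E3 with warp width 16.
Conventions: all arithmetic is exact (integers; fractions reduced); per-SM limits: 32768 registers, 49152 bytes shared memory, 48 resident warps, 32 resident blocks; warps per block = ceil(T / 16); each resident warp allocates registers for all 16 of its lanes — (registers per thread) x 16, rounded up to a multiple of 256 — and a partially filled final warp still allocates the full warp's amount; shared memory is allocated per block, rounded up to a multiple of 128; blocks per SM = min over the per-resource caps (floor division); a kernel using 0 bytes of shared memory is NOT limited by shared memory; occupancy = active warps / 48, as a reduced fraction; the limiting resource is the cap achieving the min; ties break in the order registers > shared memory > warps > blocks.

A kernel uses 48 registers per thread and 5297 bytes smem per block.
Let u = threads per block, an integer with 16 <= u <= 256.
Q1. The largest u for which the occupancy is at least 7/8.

Answer: u = 224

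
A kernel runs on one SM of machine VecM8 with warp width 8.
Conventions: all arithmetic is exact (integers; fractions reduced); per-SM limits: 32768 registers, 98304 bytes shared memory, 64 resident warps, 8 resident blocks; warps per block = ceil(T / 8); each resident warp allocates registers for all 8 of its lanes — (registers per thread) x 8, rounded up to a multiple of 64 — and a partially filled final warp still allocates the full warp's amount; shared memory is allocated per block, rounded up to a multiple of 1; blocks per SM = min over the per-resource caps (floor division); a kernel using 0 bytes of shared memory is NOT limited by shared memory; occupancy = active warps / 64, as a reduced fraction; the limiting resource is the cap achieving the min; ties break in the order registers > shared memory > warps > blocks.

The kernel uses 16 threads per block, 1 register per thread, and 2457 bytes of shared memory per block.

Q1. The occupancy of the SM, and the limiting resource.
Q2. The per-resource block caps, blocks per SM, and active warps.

Answer: occupancy 1/4, limited by blocks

registers: 256 blocks
shared memory: 40 blocks
warps: 32 blocks
blocks: 8 blocks

Answer: 8 blocks, 16 active warps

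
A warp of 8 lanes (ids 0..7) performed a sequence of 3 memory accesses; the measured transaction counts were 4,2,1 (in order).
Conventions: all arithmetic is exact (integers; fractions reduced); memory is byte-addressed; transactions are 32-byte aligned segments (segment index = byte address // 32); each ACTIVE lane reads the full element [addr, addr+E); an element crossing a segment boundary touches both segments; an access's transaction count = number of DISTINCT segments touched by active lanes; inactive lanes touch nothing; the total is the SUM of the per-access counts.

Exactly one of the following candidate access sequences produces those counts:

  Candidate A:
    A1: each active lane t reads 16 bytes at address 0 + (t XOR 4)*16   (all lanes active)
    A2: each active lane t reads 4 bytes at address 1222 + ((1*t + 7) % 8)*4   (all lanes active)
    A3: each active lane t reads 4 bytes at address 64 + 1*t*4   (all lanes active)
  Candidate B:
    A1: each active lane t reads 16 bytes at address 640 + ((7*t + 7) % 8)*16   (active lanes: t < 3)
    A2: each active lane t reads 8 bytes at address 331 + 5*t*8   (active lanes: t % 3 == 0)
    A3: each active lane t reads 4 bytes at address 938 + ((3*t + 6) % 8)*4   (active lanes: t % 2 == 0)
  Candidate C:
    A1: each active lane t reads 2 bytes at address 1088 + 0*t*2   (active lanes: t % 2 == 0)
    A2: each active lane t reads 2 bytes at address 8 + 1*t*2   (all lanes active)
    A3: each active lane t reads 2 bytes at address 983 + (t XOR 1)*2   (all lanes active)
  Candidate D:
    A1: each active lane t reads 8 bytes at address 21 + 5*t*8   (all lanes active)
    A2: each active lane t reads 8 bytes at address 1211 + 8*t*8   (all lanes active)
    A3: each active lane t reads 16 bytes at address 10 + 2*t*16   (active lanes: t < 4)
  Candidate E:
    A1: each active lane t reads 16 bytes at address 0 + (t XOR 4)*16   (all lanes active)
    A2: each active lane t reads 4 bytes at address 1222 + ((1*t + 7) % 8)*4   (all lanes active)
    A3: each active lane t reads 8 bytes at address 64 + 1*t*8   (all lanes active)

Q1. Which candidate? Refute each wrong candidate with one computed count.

B: A1 gives 2 transactions, not 4
C: A1 gives 1 transaction, not 4
D: A1 gives 10 transactions, not 4
E: A3 gives 2 transactions, not 1
A: all counts match (4,2,1)

Answer: A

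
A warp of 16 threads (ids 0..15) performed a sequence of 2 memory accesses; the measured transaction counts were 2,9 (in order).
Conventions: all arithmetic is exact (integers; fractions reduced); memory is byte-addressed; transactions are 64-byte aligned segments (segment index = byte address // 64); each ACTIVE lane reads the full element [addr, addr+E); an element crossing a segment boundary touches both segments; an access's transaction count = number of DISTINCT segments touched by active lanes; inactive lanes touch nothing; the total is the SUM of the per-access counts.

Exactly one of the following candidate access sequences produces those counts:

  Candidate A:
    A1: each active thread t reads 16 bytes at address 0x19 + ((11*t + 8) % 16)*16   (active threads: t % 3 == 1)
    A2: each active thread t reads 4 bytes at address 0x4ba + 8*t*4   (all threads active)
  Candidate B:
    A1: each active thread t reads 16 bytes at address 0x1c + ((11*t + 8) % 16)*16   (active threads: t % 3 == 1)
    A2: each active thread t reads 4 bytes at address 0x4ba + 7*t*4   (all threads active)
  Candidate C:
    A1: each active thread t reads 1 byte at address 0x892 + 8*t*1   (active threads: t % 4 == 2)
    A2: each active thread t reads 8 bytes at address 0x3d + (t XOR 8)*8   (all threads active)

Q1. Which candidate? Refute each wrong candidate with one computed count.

B: A2 gives 8 transactions, not 9
C: A1 gives 3 transactions, not 2
A: all counts match (2,9)

Answer: A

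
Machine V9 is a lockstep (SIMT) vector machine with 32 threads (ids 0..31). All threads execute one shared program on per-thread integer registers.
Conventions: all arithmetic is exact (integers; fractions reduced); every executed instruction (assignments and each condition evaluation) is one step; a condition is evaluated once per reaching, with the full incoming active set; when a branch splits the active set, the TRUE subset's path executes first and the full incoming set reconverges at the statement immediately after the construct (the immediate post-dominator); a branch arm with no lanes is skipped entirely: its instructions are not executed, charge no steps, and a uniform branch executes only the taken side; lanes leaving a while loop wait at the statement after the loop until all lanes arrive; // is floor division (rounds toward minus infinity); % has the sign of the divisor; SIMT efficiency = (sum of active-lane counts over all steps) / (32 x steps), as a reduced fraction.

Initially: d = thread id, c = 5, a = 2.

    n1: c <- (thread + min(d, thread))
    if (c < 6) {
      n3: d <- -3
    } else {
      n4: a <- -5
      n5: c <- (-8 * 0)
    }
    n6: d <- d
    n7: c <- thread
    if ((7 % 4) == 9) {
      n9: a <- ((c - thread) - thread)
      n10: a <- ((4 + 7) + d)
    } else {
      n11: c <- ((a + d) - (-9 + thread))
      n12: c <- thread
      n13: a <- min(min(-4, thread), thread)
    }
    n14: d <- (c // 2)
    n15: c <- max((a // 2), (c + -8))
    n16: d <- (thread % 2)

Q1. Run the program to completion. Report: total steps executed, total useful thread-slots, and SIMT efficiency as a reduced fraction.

Answer: 14 steps, 413 useful, 59/64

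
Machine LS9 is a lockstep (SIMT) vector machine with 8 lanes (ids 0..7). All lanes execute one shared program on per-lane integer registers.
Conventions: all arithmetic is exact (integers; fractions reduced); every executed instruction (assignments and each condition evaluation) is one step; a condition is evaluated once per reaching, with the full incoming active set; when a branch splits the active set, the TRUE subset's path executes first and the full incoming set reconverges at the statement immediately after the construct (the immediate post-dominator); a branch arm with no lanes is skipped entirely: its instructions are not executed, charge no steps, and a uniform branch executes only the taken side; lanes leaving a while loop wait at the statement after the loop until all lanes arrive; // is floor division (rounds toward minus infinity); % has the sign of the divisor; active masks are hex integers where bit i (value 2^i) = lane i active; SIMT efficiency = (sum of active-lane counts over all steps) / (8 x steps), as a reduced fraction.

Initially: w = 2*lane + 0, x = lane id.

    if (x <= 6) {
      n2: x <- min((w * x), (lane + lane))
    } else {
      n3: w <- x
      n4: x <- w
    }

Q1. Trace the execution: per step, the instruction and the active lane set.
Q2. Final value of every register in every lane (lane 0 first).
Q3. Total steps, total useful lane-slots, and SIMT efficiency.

step 0: eval (x <= 6)                0xff
step 1: x <- min((w * x), (lane + lane)) 0x7f
step 2: w <- x                       0x80
step 3: x <- w                       0x80

Answer: 4 steps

w: 0,2,4,6,8,10,12,7
x: 0,2,4,6,8,10,12,7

steps = 4; useful = 17; efficiency = 17/32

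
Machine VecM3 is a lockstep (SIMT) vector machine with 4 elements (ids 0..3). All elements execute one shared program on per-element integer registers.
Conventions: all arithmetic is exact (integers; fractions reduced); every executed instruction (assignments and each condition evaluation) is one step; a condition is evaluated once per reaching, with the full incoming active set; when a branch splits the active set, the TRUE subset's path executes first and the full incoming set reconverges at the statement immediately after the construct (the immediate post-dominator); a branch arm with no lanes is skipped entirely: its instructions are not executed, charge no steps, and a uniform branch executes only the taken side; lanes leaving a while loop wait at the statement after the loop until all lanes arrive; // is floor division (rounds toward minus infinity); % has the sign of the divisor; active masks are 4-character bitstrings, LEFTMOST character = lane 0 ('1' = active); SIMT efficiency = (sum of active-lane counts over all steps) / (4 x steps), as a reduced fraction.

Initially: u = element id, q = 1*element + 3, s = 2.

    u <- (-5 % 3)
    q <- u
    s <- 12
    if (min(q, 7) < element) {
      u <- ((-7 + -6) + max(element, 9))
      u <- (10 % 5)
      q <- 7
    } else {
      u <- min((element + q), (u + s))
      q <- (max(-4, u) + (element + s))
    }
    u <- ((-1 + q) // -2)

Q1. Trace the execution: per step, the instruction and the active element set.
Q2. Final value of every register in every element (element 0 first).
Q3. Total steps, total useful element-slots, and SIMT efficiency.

step 0: u <- (-5 % 3)                1111
step 1: q <- u                       1111
step 2: s <- 12                      1111
step 3: eval (min(q, 7) < element)   1111
step 4: u <- ((-7 + -6) + max(element, 9)) 0011
step 5: u <- (10 % 5)                0011
step 6: q <- 7                       0011
step 7: u <- min((element + q), (u + s)) 1100
step 8: q <- (max(-4, u) + (element + s)) 1100
step 9: u <- ((-1 + q) // -2)        1111

Answer: 10 steps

u: -6,-7,-3,-3
q: 13,15,7,7
s: 12,12,12,12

steps = 10; useful = 30; efficiency = 30/40 = 3/4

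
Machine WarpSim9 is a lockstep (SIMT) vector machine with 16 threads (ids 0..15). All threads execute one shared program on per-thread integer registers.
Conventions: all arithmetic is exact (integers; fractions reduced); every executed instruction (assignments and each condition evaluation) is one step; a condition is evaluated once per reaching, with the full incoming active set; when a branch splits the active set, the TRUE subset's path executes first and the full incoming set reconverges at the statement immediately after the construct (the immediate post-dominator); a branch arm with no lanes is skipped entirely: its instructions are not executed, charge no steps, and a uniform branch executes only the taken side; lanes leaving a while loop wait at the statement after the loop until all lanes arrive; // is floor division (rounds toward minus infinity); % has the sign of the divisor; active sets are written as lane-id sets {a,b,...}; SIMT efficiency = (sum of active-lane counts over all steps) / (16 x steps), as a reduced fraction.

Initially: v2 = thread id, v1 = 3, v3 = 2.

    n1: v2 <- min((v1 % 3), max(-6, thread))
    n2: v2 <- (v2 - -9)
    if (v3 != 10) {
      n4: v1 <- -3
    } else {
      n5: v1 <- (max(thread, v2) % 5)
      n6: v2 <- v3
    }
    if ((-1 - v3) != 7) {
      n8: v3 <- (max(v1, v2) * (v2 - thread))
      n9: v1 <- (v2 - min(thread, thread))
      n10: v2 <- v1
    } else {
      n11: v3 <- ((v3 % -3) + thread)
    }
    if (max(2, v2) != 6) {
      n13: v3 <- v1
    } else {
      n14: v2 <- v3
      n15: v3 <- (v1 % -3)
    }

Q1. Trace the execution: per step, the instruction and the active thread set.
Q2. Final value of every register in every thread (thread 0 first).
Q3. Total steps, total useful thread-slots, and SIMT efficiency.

step 0: v2 <- min((v1 % 3), max(-6, thread)) {0,1,2,3,4,5,6,7,8,9,10,11,12,13,14,15}
step 1: v2 <- (v2 - -9)              {0,1,2,3,4,5,6,7,8,9,10,11,12,13,14,15}
step 2: eval (v3 != 10)              {0,1,2,3,4,5,6,7,8,9,10,11,12,13,14,15}
step 3: v1 <- -3                     {0,1,2,3,4,5,6,7,8,9,10,11,12,13,14,15}
step 4: eval ((-1 - v3) != 7)        {0,1,2,3,4,5,6,7,8,9,10,11,12,13,14,15}
step 5: v3 <- (max(v1, v2) * (v2 - thread)) {0,1,2,3,4,5,6,7,8,9,10,11,12,13,14,15}
step 6: v1 <- (v2 - min(thread, thread)) {0,1,2,3,4,5,6,7,8,9,10,11,12,13,14,15}
step 7: v2 <- v1                     {0,1,2,3,4,5,6,7,8,9,10,11,12,13,14,15}
step 8: eval (max(2, v2) != 6)       {0,1,2,3,4,5,6,7,8,9,10,11,12,13,14,15}
step 9: v3 <- v1                     {0,1,2,4,5,6,7,8,9,10,11,12,13,14,15}
step 10: v2 <- v3                     {3}
step 11: v3 <- (v1 % -3)              {3}

Answer: 12 steps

v2: 9,8,7,54,5,4,3,2,1,0,-1,-2,-3,-4,-5,-6
v1: 9,8,7,6,5,4,3,2,1,0,-1,-2,-3,-4,-5,-6
v3: 9,8,7,0,5,4,3,2,1,0,-1,-2,-3,-4,-5,-6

steps = 12; useful = 161; efficiency = 161/192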